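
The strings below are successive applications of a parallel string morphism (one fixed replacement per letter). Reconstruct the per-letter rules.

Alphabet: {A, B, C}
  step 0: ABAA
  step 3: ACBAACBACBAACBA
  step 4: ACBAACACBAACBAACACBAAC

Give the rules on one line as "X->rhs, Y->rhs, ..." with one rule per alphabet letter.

  step 3 ⇒ step 4: ACBAACBACBAACBA ⇒ AC·B·A·AC·AC·B·A·AC·B·A·AC·AC·B·A·AC
    A ↦ AC
    B ↦ A
    C ↦ B

A->AC, B->A, C->B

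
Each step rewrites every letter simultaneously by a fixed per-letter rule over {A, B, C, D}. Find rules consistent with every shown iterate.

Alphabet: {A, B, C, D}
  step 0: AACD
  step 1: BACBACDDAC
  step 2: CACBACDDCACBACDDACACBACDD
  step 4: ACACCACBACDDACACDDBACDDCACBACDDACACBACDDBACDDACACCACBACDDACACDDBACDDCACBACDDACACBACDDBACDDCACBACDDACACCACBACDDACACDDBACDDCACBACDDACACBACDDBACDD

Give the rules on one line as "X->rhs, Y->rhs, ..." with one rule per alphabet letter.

  step 1 ⇒ step 2: BACBACDDAC ⇒ CAC·BAC·DD·CAC·BAC·DD·AC·AC·BAC·DD
    A ↦ BAC
    B ↦ CAC
    C ↦ DD
    D ↦ AC

A->BAC, B->CAC, C->DD, D->AC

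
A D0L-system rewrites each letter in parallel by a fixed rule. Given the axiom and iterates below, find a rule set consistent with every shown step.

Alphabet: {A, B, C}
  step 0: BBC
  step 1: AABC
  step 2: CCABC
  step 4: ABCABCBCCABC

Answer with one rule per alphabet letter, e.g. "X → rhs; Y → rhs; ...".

  step 1 ⇒ step 2: AABC ⇒ C·C·A·BC
    A ↦ C
    B ↦ A
    C ↦ BC

A->C, B->A, C->BC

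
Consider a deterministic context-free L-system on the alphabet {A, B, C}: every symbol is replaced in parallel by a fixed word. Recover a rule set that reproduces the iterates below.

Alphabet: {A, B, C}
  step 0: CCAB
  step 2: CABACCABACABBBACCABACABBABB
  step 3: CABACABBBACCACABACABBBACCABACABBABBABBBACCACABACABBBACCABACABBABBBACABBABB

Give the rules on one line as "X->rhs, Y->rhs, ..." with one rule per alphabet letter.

A->BAC, B->ABB, C->CA

  step 2 ⇒ step 3: CABACCABACABBBACCABACABBABB ⇒ CA·BAC·ABB·BAC·CA·CA·BAC·ABB·BAC·CA·BAC·ABB·ABB·ABB·BAC·CA·CA·BAC·ABB·BAC·CA·BAC·ABB·ABB·BAC·ABB·ABB
    A ↦ BAC
    B ↦ ABB
    C ↦ CA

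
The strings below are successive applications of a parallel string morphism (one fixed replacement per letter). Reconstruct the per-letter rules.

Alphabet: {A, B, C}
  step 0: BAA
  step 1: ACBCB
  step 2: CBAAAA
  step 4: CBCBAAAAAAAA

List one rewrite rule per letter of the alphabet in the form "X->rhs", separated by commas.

A->CB, B->A, C->A

  step 1 ⇒ step 2: ACBCB ⇒ CB·A·A·A·A
    A ↦ CB
    B ↦ A
    C ↦ A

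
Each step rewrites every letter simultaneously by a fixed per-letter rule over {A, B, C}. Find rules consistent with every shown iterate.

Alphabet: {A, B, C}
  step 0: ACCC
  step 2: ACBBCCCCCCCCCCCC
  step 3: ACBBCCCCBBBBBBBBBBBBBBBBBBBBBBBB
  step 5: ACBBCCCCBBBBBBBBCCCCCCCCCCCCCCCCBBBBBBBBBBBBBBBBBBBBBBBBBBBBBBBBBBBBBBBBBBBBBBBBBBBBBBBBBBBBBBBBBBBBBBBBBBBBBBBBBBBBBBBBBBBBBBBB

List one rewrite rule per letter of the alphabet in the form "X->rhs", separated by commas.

  step 2 ⇒ step 3: ACBBCCCCCCCCCCCC ⇒ AC·BB·CC·CC·BB·BB·BB·BB·BB·BB·BB·BB·BB·BB·BB·BB
    A ↦ AC
    B ↦ CC
    C ↦ BB

A->AC, B->CC, C->BB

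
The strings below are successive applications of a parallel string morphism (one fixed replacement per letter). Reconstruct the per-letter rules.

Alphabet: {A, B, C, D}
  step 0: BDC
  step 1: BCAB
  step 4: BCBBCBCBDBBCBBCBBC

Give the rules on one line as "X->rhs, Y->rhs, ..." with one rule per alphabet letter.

  step 0 ⇒ step 1: BDC ⇒ BC·A·B
    B ↦ BC
    C ↦ B
    D ↦ A
    A ↦ DB  (constrained at step 1)

A->DB, B->BC, C->B, D->A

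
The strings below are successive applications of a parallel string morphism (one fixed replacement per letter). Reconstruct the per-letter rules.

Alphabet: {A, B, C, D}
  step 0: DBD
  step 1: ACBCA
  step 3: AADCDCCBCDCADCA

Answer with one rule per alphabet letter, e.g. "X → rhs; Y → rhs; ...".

  step 0 ⇒ step 1: DBD ⇒ A·CBC·A
    B ↦ CBC
    D ↦ A
    A ↦ D  (constrained at step 1)
    C ↦ DC  (constrained at step 1)

A->D, B->CBC, C->DC, D->A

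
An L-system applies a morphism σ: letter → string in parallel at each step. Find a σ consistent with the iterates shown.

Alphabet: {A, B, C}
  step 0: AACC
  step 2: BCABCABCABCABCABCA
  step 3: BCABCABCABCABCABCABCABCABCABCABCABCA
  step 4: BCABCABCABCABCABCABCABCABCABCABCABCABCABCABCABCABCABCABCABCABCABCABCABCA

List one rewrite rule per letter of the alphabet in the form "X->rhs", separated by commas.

A->BCA, B->BC, C->A

  step 3 ⇒ step 4: BCABCABCABCABCABCABCABCABCABCABCABCA ⇒ BC·A·BCA·BC·A·BCA·BC·A·BCA·BC·A·BCA·BC·A·BCA·BC·A·BCA·BC·A·BCA·BC·A·BCA·BC·A·BCA·BC·A·BCA·BC·A·BCA·BC·A·BCA
    A ↦ BCA
    B ↦ BC
    C ↦ A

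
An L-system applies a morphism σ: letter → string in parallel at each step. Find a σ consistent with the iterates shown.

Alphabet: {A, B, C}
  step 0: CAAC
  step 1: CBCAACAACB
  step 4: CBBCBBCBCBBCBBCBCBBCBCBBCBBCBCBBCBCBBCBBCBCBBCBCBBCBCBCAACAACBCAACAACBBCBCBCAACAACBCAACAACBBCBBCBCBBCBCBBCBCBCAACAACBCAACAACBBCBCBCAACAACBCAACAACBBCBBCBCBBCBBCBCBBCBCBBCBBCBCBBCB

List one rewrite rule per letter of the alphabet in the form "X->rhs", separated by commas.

  step 0 ⇒ step 1: CAAC ⇒ CB·CAA·CAA·CB
    A ↦ CAA
    C ↦ CB
    B ↦ BCB  (constrained at step 1)

A->CAA, B->BCB, C->CB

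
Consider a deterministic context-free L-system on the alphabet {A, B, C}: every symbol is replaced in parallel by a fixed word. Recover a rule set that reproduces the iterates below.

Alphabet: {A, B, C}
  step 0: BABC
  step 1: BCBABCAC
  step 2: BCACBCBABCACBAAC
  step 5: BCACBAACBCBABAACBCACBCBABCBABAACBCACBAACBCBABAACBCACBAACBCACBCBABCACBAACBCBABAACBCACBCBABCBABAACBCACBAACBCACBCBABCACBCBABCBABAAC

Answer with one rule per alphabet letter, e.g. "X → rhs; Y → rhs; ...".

  step 1 ⇒ step 2: BCBABCAC ⇒ BC·AC·BC·BA·BC·AC·BA·AC
    A ↦ BA
    B ↦ BC
    C ↦ AC

A->BA, B->BC, C->AC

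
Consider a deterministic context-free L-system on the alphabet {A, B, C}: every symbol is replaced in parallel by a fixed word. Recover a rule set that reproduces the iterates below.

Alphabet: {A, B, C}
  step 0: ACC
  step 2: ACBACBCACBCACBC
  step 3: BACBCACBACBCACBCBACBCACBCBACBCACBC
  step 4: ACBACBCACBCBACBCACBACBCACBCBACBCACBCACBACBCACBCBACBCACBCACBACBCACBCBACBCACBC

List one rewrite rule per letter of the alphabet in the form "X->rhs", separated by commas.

A->BAC, B->AC, C->BC

  step 3 ⇒ step 4: BACBCACBACBCACBCBACBCACBCBACBCACBC ⇒ AC·BAC·BC·AC·BC·BAC·BC·AC·BAC·BC·AC·BC·BAC·BC·AC·BC·AC·BAC·BC·AC·BC·BAC·BC·AC·BC·AC·BAC·BC·AC·BC·BAC·BC·AC·BC
    A ↦ BAC
    B ↦ AC
    C ↦ BC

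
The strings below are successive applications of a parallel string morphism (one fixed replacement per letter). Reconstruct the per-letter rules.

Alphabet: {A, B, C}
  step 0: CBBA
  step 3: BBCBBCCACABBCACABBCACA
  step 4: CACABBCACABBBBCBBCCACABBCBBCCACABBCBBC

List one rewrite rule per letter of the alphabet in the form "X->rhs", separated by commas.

  step 3 ⇒ step 4: BBCBBCCACABBCACABBCACA ⇒ CA·CA·BB·CA·CA·BB·BB·C·BB·C·CA·CA·BB·C·BB·C·CA·CA·BB·C·BB·C
    A ↦ C
    B ↦ CA
    C ↦ BB

A->C, B->CA, C->BB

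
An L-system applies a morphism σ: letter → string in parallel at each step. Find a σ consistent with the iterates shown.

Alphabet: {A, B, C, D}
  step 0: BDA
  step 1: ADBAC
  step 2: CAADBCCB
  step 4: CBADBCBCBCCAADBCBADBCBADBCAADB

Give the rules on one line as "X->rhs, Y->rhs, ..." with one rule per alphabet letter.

A->C, B->ADB, C->CB, D->A

  step 1 ⇒ step 2: ADBAC ⇒ C·A·ADB·C·CB
    A ↦ C
    B ↦ ADB
    C ↦ CB
    D ↦ A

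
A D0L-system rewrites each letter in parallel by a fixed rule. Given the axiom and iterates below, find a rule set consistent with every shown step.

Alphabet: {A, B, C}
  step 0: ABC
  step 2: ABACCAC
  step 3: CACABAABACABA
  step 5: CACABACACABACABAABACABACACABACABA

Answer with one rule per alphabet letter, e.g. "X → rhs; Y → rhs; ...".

  step 2 ⇒ step 3: ABACCAC ⇒ C·A·C·ABA·ABA·C·ABA
    A ↦ C
    B ↦ A
    C ↦ ABA

A->C, B->A, C->ABA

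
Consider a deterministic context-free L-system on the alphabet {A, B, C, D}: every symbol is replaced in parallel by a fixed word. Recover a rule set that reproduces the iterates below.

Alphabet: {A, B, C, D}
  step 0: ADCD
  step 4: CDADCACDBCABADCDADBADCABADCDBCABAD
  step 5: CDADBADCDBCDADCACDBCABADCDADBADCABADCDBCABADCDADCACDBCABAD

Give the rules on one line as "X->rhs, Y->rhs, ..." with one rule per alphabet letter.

  step 4 ⇒ step 5: CDADCACDBCABADCDADBADCABADCDBCABAD ⇒ CD·AD·B·AD·CD·B·CD·AD·CA·CD·B·CA·B·AD·CD·AD·B·AD·CA·B·AD·CD·B·CA·B·AD·CD·AD·CA·CD·B·CA·B·AD
    A ↦ B
    B ↦ CA
    C ↦ CD
    D ↦ AD

A->B, B->CA, C->CD, D->AD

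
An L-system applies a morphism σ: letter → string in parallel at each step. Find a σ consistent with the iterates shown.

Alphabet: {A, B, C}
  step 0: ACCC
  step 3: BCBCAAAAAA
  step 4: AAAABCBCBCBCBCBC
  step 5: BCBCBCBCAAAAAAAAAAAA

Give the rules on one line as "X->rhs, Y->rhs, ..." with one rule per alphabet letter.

  step 4 ⇒ step 5: AAAABCBCBCBCBCBC ⇒ BC·BC·BC·BC·A·A·A·A·A·A·A·A·A·A·A·A
    A ↦ BC
    B ↦ A
    C ↦ A

A->BC, B->A, C->A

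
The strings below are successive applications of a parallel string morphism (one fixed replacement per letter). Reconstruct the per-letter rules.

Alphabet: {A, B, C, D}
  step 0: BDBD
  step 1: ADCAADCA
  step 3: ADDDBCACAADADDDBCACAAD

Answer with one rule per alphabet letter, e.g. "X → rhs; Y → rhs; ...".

A->B, B->AD, C->DD, D->CA

  step 0 ⇒ step 1: BDBD ⇒ AD·CA·AD·CA
    B ↦ AD
    D ↦ CA
    A ↦ B  (constrained at step 1)
    C ↦ DD  (constrained at step 1)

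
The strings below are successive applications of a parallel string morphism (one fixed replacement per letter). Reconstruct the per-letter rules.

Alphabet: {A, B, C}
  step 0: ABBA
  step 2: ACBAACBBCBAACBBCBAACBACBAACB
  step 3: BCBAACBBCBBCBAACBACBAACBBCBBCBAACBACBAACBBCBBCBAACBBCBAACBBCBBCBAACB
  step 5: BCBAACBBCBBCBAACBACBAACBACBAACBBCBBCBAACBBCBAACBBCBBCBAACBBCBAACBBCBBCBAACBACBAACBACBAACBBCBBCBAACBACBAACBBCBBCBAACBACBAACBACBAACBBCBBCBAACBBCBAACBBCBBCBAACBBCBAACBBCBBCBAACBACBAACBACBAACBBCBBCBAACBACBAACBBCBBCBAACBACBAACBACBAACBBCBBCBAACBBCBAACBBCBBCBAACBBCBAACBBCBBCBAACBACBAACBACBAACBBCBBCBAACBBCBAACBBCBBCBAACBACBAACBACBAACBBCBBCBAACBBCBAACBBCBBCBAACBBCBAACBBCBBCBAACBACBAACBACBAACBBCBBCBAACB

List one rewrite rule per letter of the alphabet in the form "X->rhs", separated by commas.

  step 2 ⇒ step 3: ACBAACBBCBAACBBCBAACBACBAACB ⇒ BCB·A·ACB·BCB·BCB·A·ACB·ACB·A·ACB·BCB·BCB·A·ACB·ACB·A·ACB·BCB·BCB·A·ACB·BCB·A·ACB·BCB·BCB·A·ACB
    A ↦ BCB
    B ↦ ACB
    C ↦ A

A->BCB, B->ACB, C->A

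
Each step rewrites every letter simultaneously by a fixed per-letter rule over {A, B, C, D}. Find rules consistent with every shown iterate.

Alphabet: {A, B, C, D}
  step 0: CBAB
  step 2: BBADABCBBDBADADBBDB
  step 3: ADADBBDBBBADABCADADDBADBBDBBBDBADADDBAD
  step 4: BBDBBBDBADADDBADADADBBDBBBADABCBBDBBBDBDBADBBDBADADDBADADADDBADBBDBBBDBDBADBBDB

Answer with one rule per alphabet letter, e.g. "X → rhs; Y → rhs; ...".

A->BB, B->AD, C->ABC, D->DB

  step 3 ⇒ step 4: ADADBBDBBBADABCADADDBADBBDBBBDBADADDBAD ⇒ BB·DB·BB·DB·AD·AD·DB·AD·AD·AD·BB·DB·BB·AD·ABC·BB·DB·BB·DB·DB·AD·BB·DB·AD·AD·DB·AD·AD·AD·DB·AD·BB·DB·BB·DB·DB·AD·BB·DB
    A ↦ BB
    B ↦ AD
    C ↦ ABC
    D ↦ DB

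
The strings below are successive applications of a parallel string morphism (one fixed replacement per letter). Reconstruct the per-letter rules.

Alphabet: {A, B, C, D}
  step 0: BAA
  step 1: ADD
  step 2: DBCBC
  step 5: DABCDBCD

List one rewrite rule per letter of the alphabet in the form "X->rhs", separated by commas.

  step 1 ⇒ step 2: ADD ⇒ D·BC·BC
    A ↦ D
    D ↦ BC
  step 0 ⇒ step 1: BAA ⇒ A·D·D
    B ↦ A
    C ↦ B  (constrained at step 2)

A->D, B->A, C->B, D->BC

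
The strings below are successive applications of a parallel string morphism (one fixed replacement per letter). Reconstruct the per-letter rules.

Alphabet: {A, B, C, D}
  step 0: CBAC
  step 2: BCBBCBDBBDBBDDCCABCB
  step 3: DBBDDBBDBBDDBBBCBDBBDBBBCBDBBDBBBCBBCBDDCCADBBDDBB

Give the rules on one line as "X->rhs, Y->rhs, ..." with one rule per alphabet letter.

A->CCA, B->DBB, C->D, D->BCB

  step 2 ⇒ step 3: BCBBCBDBBDBBDDCCABCB ⇒ DBB·D·DBB·DBB·D·DBB·BCB·DBB·DBB·BCB·DBB·DBB·BCB·BCB·D·D·CCA·DBB·D·DBB
    A ↦ CCA
    B ↦ DBB
    C ↦ D
    D ↦ BCB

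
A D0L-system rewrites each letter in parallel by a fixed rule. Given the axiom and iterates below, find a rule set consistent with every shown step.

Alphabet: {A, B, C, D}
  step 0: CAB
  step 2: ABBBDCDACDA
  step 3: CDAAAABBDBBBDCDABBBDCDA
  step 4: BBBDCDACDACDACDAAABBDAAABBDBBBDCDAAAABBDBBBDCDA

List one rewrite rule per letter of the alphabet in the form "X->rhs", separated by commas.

A->CDA, B->A, C->B, D->BBD

  step 3 ⇒ step 4: CDAAAABBDBBBDCDABBBDCDA ⇒ B·BBD·CDA·CDA·CDA·CDA·A·A·BBD·A·A·A·BBD·B·BBD·CDA·A·A·A·BBD·B·BBD·CDA
    A ↦ CDA
    B ↦ A
    C ↦ B
    D ↦ BBD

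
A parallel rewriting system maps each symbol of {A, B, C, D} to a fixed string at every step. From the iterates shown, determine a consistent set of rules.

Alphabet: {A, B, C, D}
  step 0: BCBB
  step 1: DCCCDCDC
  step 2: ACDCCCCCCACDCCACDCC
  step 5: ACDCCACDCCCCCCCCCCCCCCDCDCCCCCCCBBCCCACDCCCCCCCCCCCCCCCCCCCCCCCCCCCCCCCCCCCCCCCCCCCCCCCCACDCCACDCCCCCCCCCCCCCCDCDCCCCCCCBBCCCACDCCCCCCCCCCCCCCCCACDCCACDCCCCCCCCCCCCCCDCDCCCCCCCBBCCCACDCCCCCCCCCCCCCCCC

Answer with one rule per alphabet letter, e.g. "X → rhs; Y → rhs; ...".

  step 1 ⇒ step 2: DCCCDCDC ⇒ ACD·CC·CC·CC·ACD·CC·ACD·CC
    C ↦ CC
    D ↦ ACD
    A ↦ BBC  (constrained at step 2)
  step 0 ⇒ step 1: BCBB ⇒ DC·CC·DC·DC
    B ↦ DC

A->BBC, B->DC, C->CC, D->ACD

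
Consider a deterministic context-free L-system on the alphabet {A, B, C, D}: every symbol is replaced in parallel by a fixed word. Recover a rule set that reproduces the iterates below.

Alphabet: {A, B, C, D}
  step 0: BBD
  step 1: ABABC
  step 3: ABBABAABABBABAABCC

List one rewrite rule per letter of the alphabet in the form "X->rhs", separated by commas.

A->BA, B->AB, C->DD, D->C

  step 0 ⇒ step 1: BBD ⇒ AB·AB·C
    B ↦ AB
    D ↦ C
    A ↦ BA  (constrained at step 1)
    C ↦ DD  (constrained at step 1)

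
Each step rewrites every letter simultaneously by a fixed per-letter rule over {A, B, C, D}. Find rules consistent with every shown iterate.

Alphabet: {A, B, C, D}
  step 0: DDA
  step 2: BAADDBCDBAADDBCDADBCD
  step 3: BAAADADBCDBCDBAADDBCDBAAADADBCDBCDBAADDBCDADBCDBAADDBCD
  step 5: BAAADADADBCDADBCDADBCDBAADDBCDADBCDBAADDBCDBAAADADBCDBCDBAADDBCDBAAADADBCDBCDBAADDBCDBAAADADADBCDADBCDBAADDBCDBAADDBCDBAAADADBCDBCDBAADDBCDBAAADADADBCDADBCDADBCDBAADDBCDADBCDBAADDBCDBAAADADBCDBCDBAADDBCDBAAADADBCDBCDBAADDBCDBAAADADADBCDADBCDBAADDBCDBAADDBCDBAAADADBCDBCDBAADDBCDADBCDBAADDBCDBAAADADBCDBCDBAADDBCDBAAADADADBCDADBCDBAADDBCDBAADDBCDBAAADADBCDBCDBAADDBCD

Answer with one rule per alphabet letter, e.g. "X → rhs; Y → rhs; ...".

A->AD, B->BAA, C->DD, D->BCD

  step 2 ⇒ step 3: BAADDBCDBAADDBCDADBCD ⇒ BAA·AD·AD·BCD·BCD·BAA·DD·BCD·BAA·AD·AD·BCD·BCD·BAA·DD·BCD·AD·BCD·BAA·DD·BCD
    A ↦ AD
    B ↦ BAA
    C ↦ DD
    D ↦ BCD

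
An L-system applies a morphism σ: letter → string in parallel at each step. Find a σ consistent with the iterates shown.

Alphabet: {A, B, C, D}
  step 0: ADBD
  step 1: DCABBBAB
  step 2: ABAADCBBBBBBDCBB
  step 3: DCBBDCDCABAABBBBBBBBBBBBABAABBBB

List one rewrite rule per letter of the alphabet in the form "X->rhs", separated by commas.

A->DC, B->BB, C->AA, D->AB

  step 2 ⇒ step 3: ABAADCBBBBBBDCBB ⇒ DC·BB·DC·DC·AB·AA·BB·BB·BB·BB·BB·BB·AB·AA·BB·BB
    A ↦ DC
    B ↦ BB
    C ↦ AA
    D ↦ AB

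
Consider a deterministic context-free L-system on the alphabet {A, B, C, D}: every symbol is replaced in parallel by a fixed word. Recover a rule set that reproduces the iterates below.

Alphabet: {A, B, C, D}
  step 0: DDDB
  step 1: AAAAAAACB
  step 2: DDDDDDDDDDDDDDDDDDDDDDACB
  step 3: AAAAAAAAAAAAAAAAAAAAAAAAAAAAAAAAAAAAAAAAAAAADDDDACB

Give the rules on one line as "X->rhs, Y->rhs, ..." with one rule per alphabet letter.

A->DDD, B->ACB, C->D, D->AA

  step 2 ⇒ step 3: DDDDDDDDDDDDDDDDDDDDDDACB ⇒ AA·AA·AA·AA·AA·AA·AA·AA·AA·AA·AA·AA·AA·AA·AA·AA·AA·AA·AA·AA·AA·AA·DDD·D·ACB
    A ↦ DDD
    B ↦ ACB
    C ↦ D
    D ↦ AA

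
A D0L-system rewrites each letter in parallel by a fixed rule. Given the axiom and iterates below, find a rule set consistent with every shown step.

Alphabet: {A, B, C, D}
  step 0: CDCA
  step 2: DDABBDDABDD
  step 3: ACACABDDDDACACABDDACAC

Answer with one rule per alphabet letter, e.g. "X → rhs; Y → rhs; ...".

  step 2 ⇒ step 3: DDABBDDABDD ⇒ AC·AC·AB·DD·DD·AC·AC·AB·DD·AC·AC
    A ↦ AB
    B ↦ DD
    D ↦ AC
    C ↦ B  (constrained at step 0)

A->AB, B->DD, C->B, D->AC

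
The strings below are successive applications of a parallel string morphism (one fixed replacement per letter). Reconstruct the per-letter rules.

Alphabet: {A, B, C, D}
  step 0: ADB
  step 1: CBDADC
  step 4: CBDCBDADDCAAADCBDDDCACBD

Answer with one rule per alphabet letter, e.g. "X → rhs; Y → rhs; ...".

A->CBD, B->DC, C->D, D->A

  step 0 ⇒ step 1: ADB ⇒ CBD·A·DC
    A ↦ CBD
    B ↦ DC
    D ↦ A
    C ↦ D  (constrained at step 1)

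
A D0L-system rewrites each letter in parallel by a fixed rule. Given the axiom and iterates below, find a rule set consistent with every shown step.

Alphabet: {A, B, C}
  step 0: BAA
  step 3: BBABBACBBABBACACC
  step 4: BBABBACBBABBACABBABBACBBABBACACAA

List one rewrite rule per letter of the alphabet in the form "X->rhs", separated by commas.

A->C, B->BBA, C->A

  step 3 ⇒ step 4: BBABBACBBABBACACC ⇒ BBA·BBA·C·BBA·BBA·C·A·BBA·BBA·C·BBA·BBA·C·A·C·A·A
    A ↦ C
    B ↦ BBA
    C ↦ A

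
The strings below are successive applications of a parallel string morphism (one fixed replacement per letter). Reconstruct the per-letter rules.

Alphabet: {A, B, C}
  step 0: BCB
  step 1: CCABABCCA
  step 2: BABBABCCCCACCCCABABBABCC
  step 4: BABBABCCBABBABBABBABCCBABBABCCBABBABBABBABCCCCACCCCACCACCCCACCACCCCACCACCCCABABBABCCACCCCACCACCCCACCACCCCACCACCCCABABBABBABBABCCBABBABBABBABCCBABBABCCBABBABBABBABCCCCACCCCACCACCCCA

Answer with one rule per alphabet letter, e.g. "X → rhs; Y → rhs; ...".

  step 1 ⇒ step 2: CCABABCCA ⇒ BAB·BAB·CC·CCA·CC·CCA·BAB·BAB·CC
    A ↦ CC
    B ↦ CCA
    C ↦ BAB

A->CC, B->CCA, C->BAB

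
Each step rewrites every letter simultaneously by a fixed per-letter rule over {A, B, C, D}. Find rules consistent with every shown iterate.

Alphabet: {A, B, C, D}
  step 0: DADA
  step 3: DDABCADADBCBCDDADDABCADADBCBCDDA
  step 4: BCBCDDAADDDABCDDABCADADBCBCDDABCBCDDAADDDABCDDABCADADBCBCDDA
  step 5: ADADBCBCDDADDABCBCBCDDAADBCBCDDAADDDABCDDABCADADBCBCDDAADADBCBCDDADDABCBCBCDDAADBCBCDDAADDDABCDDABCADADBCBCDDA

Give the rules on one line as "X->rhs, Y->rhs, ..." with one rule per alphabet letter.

A->DDA, B->A, C->D, D->BC

  step 4 ⇒ step 5: BCBCDDAADDDABCDDABCADADBCBCDDABCBCDDAADDDABCDDABCADADBCBCDDA ⇒ A·D·A·D·BC·BC·DDA·DDA·BC·BC·BC·DDA·A·D·BC·BC·DDA·A·D·DDA·BC·DDA·BC·A·D·A·D·BC·BC·DDA·A·D·A·D·BC·BC·DDA·DDA·BC·BC·BC·DDA·A·D·BC·BC·DDA·A·D·DDA·BC·DDA·BC·A·D·A·D·BC·BC·DDA
    A ↦ DDA
    B ↦ A
    C ↦ D
    D ↦ BC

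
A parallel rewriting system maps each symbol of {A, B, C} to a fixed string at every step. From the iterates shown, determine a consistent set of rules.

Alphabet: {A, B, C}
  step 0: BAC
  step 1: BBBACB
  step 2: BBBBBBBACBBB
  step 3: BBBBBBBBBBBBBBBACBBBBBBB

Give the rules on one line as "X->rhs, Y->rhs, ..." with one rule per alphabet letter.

  step 2 ⇒ step 3: BBBBBBBACBBB ⇒ BB·BB·BB·BB·BB·BB·BB·BA·CB·BB·BB·BB
    A ↦ BA
    B ↦ BB
    C ↦ CB

A->BA, B->BB, C->CB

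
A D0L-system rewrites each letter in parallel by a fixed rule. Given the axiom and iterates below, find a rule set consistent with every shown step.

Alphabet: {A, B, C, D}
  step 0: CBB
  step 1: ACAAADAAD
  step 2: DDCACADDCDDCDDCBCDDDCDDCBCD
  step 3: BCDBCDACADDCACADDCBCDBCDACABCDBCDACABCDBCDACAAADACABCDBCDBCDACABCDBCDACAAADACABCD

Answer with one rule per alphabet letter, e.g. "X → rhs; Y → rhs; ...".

A->DDC, B->AAD, C->ACA, D->BCD

  step 2 ⇒ step 3: DDCACADDCDDCDDCBCDDDCDDCBCD ⇒ BCD·BCD·ACA·DDC·ACA·DDC·BCD·BCD·ACA·BCD·BCD·ACA·BCD·BCD·ACA·AAD·ACA·BCD·BCD·BCD·ACA·BCD·BCD·ACA·AAD·ACA·BCD
    A ↦ DDC
    B ↦ AAD
    C ↦ ACA
    D ↦ BCD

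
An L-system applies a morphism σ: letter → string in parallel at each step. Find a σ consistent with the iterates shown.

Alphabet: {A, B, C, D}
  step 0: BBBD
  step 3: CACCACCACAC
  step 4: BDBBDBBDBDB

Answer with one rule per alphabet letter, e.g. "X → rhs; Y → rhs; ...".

  step 3 ⇒ step 4: CACCACCACAC ⇒ B·D·B·B·D·B·B·D·B·D·B
    A ↦ D
    C ↦ B
    B ↦ AC  (constrained at step 0)
    D ↦ C  (constrained at step 0)

A->D, B->AC, C->B, D->C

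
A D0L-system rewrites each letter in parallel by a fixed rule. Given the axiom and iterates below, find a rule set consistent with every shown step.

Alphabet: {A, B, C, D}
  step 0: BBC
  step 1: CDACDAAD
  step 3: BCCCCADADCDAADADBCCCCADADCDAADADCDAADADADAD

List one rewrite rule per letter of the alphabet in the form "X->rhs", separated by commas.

  step 0 ⇒ step 1: BBC ⇒ CDA·CDA·AD
    B ↦ CDA
    C ↦ AD
    A ↦ BCC  (constrained at step 1)
    D ↦ CC  (constrained at step 1)

A->BCC, B->CDA, C->AD, D->CC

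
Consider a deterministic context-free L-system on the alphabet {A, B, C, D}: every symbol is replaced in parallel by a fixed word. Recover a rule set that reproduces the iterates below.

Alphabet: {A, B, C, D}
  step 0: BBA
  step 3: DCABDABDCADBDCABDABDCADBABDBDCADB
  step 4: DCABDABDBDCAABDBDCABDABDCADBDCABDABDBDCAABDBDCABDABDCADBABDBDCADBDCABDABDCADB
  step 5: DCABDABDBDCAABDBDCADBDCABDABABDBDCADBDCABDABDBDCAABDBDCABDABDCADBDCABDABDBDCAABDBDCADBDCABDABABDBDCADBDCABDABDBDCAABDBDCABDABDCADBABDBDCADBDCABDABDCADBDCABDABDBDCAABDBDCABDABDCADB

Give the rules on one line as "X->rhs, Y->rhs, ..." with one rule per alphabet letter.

A->AB, B->DB, C->BD, D->DCA

  step 4 ⇒ step 5: DCABDABDBDCAABDBDCABDABDCADBDCABDABDBDCAABDBDCABDABDCADBABDBDCADBDCABDABDCADB ⇒ DCA·BD·AB·DB·DCA·AB·DB·DCA·DB·DCA·BD·AB·AB·DB·DCA·DB·DCA·BD·AB·DB·DCA·AB·DB·DCA·BD·AB·DCA·DB·DCA·BD·AB·DB·DCA·AB·DB·DCA·DB·DCA·BD·AB·AB·DB·DCA·DB·DCA·BD·AB·DB·DCA·AB·DB·DCA·BD·AB·DCA·DB·AB·DB·DCA·DB·DCA·BD·AB·DCA·DB·DCA·BD·AB·DB·DCA·AB·DB·DCA·BD·AB·DCA·DB
    A ↦ AB
    B ↦ DB
    C ↦ BD
    D ↦ DCA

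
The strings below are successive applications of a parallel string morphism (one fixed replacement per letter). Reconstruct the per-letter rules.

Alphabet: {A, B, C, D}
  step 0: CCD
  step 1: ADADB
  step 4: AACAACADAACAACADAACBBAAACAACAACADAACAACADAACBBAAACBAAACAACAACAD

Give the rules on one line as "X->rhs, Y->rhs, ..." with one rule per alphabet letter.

  step 0 ⇒ step 1: CCD ⇒ AD·AD·B
    C ↦ AD
    D ↦ B
    A ↦ AAC  (constrained at step 1)
    B ↦ BA  (constrained at step 1)

A->AAC, B->BA, C->AD, D->B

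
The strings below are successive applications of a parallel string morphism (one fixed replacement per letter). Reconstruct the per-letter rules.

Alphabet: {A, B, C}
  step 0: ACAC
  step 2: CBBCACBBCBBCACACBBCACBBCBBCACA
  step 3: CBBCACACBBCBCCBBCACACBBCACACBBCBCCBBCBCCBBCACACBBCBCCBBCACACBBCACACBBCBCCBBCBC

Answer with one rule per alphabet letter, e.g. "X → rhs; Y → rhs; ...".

  step 2 ⇒ step 3: CBBCACBBCBBCACACBBCACBBCBBCACA ⇒ CBB·CA·CA·CBB·CBC·CBB·CA·CA·CBB·CA·CA·CBB·CBC·CBB·CBC·CBB·CA·CA·CBB·CBC·CBB·CA·CA·CBB·CA·CA·CBB·CBC·CBB·CBC
    A ↦ CBC
    B ↦ CA
    C ↦ CBB

A->CBC, B->CA, C->CBB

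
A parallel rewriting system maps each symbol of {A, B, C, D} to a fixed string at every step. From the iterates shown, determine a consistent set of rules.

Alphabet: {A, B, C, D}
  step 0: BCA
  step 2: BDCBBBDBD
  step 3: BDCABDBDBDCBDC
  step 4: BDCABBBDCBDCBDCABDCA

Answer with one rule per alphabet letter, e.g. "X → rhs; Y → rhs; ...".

  step 3 ⇒ step 4: BDCABDBDBDCBDC ⇒ BD·C·A·BB·BD·C·BD·C·BD·C·A·BD·C·A
    A ↦ BB
    B ↦ BD
    C ↦ A
    D ↦ C

A->BB, B->BD, C->A, D->C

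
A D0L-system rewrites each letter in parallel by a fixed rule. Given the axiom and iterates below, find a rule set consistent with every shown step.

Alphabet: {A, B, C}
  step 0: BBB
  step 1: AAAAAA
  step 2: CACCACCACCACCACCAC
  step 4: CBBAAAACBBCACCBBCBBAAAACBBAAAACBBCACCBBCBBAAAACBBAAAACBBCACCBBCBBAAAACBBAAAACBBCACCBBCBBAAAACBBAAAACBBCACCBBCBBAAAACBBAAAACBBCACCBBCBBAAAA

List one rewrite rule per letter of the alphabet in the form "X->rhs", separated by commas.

  step 1 ⇒ step 2: AAAAAA ⇒ CAC·CAC·CAC·CAC·CAC·CAC
    A ↦ CAC
  step 0 ⇒ step 1: BBB ⇒ AA·AA·AA
    B ↦ AA
    C ↦ CBB  (constrained at step 2)

A->CAC, B->AA, C->CBB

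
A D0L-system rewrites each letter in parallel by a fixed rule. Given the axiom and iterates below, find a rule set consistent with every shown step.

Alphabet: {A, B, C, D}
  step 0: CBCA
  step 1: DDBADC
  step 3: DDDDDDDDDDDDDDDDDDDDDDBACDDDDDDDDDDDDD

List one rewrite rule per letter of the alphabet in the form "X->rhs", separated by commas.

A->C, B->DBA, C->D, D->DDD

  step 0 ⇒ step 1: CBCA ⇒ D·DBA·D·C
    A ↦ C
    B ↦ DBA
    C ↦ D
    D ↦ DDD  (constrained at step 1)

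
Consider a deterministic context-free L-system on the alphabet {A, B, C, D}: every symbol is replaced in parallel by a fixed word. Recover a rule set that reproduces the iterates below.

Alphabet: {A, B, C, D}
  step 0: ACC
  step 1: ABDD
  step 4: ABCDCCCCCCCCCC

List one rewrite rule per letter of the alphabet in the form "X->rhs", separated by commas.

A->AB, B->C, C->D, D->CC

  step 0 ⇒ step 1: ACC ⇒ AB·D·D
    A ↦ AB
    C ↦ D
    B ↦ C  (constrained at step 1)
    D ↦ CC  (constrained at step 1)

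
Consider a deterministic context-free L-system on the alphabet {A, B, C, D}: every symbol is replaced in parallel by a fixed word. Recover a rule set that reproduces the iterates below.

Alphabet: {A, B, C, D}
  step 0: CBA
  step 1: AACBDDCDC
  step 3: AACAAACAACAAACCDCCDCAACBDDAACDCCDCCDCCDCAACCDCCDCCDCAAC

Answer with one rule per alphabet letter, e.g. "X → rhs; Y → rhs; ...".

  step 0 ⇒ step 1: CBA ⇒ AAC·BDD·CDC
    A ↦ CDC
    B ↦ BDD
    C ↦ AAC
    D ↦ A  (constrained at step 1)

A->CDC, B->BDD, C->AAC, D->A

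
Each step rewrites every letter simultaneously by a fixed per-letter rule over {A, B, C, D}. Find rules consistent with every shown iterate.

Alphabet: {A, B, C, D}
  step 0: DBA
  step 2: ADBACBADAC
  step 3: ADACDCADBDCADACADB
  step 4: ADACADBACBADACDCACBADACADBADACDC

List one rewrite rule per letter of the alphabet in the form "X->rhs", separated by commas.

  step 3 ⇒ step 4: ADACDCADBDCADACADB ⇒ AD·AC·AD·B·AC·B·AD·AC·DC·AC·B·AD·AC·AD·B·AD·AC·DC
    A ↦ AD
    B ↦ DC
    C ↦ B
    D ↦ AC

A->AD, B->DC, C->B, D->AC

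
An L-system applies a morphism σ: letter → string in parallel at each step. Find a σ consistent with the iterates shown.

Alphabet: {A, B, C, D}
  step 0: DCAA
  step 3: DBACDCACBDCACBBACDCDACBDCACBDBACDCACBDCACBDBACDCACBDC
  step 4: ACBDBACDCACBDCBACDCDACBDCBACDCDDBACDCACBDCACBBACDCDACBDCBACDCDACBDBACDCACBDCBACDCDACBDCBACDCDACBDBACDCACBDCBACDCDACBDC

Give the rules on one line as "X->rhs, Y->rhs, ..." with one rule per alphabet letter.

  step 3 ⇒ step 4: DBACDCACBDCACBBACDCDACBDCACBDBACDCACBDCACBDBACDCACBDC ⇒ ACB·D·BAC·DC·ACB·DC·BAC·DC·D·ACB·DC·BAC·DC·D·D·BAC·DC·ACB·DC·ACB·BAC·DC·D·ACB·DC·BAC·DC·D·ACB·D·BAC·DC·ACB·DC·BAC·DC·D·ACB·DC·BAC·DC·D·ACB·D·BAC·DC·ACB·DC·BAC·DC·D·ACB·DC
    A ↦ BAC
    B ↦ D
    C ↦ DC
    D ↦ ACB

A->BAC, B->D, C->DC, D->ACB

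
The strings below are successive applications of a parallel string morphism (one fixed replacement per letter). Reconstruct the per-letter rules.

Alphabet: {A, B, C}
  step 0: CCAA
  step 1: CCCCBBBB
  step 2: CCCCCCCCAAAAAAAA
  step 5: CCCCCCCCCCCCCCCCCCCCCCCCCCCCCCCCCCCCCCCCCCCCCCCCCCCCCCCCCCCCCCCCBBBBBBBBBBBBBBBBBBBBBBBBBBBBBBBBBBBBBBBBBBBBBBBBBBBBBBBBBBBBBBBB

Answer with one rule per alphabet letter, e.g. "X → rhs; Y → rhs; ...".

  step 1 ⇒ step 2: CCCCBBBB ⇒ CC·CC·CC·CC·AA·AA·AA·AA
    B ↦ AA
    C ↦ CC
  step 0 ⇒ step 1: CCAA ⇒ CC·CC·BB·BB
    A ↦ BB

A->BB, B->AA, C->CC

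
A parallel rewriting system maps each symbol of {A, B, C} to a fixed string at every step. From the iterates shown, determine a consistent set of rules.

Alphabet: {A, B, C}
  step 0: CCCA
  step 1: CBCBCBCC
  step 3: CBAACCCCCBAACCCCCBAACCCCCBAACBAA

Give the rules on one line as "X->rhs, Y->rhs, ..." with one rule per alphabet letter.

  step 0 ⇒ step 1: CCCA ⇒ CB·CB·CB·CC
    A ↦ CC
    C ↦ CB
    B ↦ AA  (constrained at step 1)

A->CC, B->AA, C->CB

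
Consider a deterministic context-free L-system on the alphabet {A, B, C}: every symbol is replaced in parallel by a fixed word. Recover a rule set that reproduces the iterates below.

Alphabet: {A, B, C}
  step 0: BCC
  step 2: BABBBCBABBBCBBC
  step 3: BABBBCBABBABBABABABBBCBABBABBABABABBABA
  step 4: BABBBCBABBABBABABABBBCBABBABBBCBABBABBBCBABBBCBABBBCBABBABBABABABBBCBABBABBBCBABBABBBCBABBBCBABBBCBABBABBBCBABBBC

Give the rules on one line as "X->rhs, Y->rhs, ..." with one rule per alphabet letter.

A->BBC, B->BAB, C->A

  step 3 ⇒ step 4: BABBBCBABBABBABABABBBCBABBABBABABABBABA ⇒ BAB·BBC·BAB·BAB·BAB·A·BAB·BBC·BAB·BAB·BBC·BAB·BAB·BBC·BAB·BBC·BAB·BBC·BAB·BAB·BAB·A·BAB·BBC·BAB·BAB·BBC·BAB·BAB·BBC·BAB·BBC·BAB·BBC·BAB·BAB·BBC·BAB·BBC
    A ↦ BBC
    B ↦ BAB
    C ↦ A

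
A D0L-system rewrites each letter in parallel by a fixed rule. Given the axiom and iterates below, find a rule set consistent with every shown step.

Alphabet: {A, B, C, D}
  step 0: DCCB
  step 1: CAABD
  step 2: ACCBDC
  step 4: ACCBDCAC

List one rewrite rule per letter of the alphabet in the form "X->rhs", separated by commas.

A->C, B->BD, C->A, D->C

  step 1 ⇒ step 2: CAABD ⇒ A·C·C·BD·C
    A ↦ C
    B ↦ BD
    C ↦ A
    D ↦ C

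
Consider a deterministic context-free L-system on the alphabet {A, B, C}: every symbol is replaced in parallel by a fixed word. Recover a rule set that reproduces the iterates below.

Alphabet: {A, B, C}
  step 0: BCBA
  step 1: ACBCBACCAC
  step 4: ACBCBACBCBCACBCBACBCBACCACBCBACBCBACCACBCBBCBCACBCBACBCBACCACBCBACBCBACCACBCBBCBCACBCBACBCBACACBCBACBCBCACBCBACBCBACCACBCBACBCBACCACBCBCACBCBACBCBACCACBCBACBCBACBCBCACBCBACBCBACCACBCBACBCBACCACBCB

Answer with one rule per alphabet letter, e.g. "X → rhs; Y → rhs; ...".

A->CAC, B->AC, C->BCB

  step 0 ⇒ step 1: BCBA ⇒ AC·BCB·AC·CAC
    A ↦ CAC
    B ↦ AC
    C ↦ BCB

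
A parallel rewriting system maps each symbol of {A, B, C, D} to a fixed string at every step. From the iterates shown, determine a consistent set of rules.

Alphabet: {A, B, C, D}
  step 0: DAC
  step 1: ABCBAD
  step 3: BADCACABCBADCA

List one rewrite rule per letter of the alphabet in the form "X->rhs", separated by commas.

A->C, B->A, C->BAD, D->AB

  step 0 ⇒ step 1: DAC ⇒ AB·C·BAD
    A ↦ C
    C ↦ BAD
    D ↦ AB
    B ↦ A  (constrained at step 1)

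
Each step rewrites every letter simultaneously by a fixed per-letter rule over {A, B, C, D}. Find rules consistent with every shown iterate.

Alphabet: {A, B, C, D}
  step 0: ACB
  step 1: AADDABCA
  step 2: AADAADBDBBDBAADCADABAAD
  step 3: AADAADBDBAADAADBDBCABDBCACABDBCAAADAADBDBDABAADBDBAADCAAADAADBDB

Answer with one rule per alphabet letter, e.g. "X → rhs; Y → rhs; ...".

A->AAD, B->CA, C->DAB, D->BDB

  step 2 ⇒ step 3: AADAADBDBBDBAADCADABAAD ⇒ AAD·AAD·BDB·AAD·AAD·BDB·CA·BDB·CA·CA·BDB·CA·AAD·AAD·BDB·DAB·AAD·BDB·AAD·CA·AAD·AAD·BDB
    A ↦ AAD
    B ↦ CA
    C ↦ DAB
    D ↦ BDB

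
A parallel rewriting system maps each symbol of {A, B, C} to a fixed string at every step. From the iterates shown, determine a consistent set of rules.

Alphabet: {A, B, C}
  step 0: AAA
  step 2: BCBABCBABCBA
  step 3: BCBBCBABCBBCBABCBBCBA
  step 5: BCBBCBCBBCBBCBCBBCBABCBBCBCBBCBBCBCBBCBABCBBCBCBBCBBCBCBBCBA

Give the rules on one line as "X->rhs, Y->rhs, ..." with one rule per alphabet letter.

  step 2 ⇒ step 3: BCBABCBABCBA ⇒ BC·B·BC·BA·BC·B·BC·BA·BC·B·BC·BA
    A ↦ BA
    B ↦ BC
    C ↦ B

A->BA, B->BC, C->B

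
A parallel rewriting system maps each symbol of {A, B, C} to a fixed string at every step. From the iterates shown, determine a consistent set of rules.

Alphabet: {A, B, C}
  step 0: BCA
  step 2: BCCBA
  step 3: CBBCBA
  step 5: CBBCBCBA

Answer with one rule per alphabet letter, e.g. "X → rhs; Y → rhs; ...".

A->BA, B->C, C->B

  step 2 ⇒ step 3: BCCBA ⇒ C·B·B·C·BA
    A ↦ BA
    B ↦ C
    C ↦ B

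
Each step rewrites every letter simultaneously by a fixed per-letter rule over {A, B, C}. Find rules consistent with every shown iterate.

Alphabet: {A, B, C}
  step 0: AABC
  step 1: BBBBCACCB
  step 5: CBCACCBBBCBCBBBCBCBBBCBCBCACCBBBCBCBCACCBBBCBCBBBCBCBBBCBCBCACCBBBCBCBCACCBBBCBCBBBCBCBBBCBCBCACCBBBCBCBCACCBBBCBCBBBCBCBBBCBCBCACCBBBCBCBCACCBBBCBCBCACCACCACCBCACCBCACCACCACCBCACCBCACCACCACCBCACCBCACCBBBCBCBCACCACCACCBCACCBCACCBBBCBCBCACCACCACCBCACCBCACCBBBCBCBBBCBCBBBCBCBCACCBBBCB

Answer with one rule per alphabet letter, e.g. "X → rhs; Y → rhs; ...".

A->BB, B->CAC, C->CB

  step 0 ⇒ step 1: AABC ⇒ BB·BB·CAC·CB
    A ↦ BB
    B ↦ CAC
    C ↦ CB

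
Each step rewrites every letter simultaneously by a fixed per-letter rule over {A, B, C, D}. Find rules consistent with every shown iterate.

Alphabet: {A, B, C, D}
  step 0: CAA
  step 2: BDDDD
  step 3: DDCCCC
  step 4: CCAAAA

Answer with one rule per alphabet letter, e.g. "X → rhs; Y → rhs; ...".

A->B, B->DD, C->A, D->C

  step 3 ⇒ step 4: DDCCCC ⇒ C·C·A·A·A·A
    C ↦ A
    D ↦ C
    A ↦ B  (constrained at step 0)
  step 2 ⇒ step 3: BDDDD ⇒ DD·C·C·C·C
    B ↦ DD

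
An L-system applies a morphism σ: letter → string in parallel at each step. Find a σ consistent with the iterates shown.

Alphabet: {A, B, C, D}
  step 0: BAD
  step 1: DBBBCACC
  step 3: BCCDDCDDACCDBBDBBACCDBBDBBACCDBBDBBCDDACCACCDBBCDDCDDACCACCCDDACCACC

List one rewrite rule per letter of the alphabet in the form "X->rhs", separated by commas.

  step 0 ⇒ step 1: BAD ⇒ DBB·BC·ACC
    A ↦ BC
    B ↦ DBB
    D ↦ ACC
    C ↦ CDD  (constrained at step 1)

A->BC, B->DBB, C->CDD, D->ACC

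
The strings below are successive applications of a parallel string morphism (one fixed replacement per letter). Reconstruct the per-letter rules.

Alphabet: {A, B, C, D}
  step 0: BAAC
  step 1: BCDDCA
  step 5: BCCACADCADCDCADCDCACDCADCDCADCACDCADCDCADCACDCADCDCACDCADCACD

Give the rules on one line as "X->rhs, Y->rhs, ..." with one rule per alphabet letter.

A->D, B->BC, C->CA, D->CD

  step 0 ⇒ step 1: BAAC ⇒ BC·D·D·CA
    A ↦ D
    B ↦ BC
    C ↦ CA
    D ↦ CD  (constrained at step 1)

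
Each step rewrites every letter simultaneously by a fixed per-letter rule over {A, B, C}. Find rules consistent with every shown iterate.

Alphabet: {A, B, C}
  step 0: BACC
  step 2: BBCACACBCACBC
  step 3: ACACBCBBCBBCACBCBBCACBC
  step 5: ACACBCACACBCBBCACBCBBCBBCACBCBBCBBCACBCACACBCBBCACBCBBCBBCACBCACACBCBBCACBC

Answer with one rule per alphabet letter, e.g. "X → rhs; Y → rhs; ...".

  step 2 ⇒ step 3: BBCACACBCACBC ⇒ AC·AC·BC·B·BC·B·BC·AC·BC·B·BC·AC·BC
    A ↦ B
    B ↦ AC
    C ↦ BC

A->B, B->AC, C->BC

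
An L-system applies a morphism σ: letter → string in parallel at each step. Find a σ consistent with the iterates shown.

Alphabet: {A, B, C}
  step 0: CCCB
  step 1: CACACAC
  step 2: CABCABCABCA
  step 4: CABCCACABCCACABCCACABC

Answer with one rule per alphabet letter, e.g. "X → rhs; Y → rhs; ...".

A->B, B->C, C->CA

  step 1 ⇒ step 2: CACACAC ⇒ CA·B·CA·B·CA·B·CA
    A ↦ B
    C ↦ CA
  step 0 ⇒ step 1: CCCB ⇒ CA·CA·CA·C
    B ↦ C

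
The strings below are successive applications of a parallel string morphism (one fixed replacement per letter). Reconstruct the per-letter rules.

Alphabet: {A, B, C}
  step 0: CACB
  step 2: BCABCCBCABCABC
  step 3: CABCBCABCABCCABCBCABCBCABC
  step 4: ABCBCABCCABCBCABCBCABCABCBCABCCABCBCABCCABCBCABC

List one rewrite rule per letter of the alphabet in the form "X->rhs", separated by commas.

A->B, B->C, C->ABC

  step 3 ⇒ step 4: CABCBCABCABCCABCBCABCBCABC ⇒ ABC·B·C·ABC·C·ABC·B·C·ABC·B·C·ABC·ABC·B·C·ABC·C·ABC·B·C·ABC·C·ABC·B·C·ABC
    A ↦ B
    B ↦ C
    C ↦ ABC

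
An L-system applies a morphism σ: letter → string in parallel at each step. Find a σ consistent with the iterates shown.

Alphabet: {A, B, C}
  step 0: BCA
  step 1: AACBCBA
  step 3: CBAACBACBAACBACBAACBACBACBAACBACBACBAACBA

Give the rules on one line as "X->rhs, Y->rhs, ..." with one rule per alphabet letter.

  step 0 ⇒ step 1: BCA ⇒ AA·CB·CBA
    A ↦ CBA
    B ↦ AA
    C ↦ CB

A->CBA, B->AA, C->CB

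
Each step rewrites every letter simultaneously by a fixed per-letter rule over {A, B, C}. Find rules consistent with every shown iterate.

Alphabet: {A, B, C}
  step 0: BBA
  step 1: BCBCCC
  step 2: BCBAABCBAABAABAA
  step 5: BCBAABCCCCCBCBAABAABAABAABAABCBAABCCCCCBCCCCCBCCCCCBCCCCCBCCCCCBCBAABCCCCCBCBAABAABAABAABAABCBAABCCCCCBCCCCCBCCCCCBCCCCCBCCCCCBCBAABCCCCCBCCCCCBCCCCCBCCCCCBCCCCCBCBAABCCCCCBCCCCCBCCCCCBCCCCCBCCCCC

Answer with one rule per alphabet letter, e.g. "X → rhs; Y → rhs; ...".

  step 1 ⇒ step 2: BCBCCC ⇒ BC·BAA·BC·BAA·BAA·BAA
    B ↦ BC
    C ↦ BAA
  step 0 ⇒ step 1: BBA ⇒ BC·BC·CC
    A ↦ CC

A->CC, B->BC, C->BAA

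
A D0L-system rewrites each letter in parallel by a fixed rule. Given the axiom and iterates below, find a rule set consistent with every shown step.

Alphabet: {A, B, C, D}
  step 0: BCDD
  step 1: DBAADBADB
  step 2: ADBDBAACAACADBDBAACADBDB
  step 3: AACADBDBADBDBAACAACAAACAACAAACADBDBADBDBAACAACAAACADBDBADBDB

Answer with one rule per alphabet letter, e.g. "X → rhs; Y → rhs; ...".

A->AAC, B->DB, C->A, D->ADB

  step 2 ⇒ step 3: ADBDBAACAACADBDBAACADBDB ⇒ AAC·ADB·DB·ADB·DB·AAC·AAC·A·AAC·AAC·A·AAC·ADB·DB·ADB·DB·AAC·AAC·A·AAC·ADB·DB·ADB·DB
    A ↦ AAC
    B ↦ DB
    C ↦ A
    D ↦ ADB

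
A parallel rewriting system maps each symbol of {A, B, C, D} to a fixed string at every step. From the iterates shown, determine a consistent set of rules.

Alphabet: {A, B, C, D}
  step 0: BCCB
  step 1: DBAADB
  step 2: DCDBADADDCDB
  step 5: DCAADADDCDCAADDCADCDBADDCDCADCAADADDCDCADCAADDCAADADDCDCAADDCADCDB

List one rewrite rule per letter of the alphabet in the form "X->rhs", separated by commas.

A->AD, B->DB, C->A, D->DC

  step 1 ⇒ step 2: DBAADB ⇒ DC·DB·AD·AD·DC·DB
    A ↦ AD
    B ↦ DB
    D ↦ DC
  step 0 ⇒ step 1: BCCB ⇒ DB·A·A·DB
    C ↦ A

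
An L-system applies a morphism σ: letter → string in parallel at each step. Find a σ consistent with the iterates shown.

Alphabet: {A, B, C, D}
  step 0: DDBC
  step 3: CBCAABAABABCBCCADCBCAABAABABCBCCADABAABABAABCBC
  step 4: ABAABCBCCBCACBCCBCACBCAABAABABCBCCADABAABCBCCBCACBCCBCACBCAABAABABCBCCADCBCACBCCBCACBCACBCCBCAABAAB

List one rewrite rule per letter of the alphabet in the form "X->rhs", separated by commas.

  step 3 ⇒ step 4: CBCAABAABABCBCCADCBCAABAABABCBCCADABAABABAABCBC ⇒ AB·A·AB·CBC·CBC·A·CBC·CBC·A·CBC·A·AB·A·AB·AB·CBC·CAD·AB·A·AB·CBC·CBC·A·CBC·CBC·A·CBC·A·AB·A·AB·AB·CBC·CAD·CBC·A·CBC·CBC·A·CBC·A·CBC·CBC·A·AB·A·AB
    A ↦ CBC
    B ↦ A
    C ↦ AB
    D ↦ CAD

A->CBC, B->A, C->AB, D->CAD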